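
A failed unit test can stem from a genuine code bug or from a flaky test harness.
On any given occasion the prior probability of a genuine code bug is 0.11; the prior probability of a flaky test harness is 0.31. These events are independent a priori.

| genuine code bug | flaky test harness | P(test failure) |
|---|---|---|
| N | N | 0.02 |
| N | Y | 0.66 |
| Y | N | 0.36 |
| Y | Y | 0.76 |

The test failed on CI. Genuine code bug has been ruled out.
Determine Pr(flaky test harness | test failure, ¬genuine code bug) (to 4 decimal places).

Pr(flaky test harness | test failure, ¬genuine code bug) ≈ 0.9368

For the numerator, keep only flaky test harness=true terms: 0.66*0.31 = 0.204600
Denominator P(test failure | ¬genuine code bug): 0.02*0.69 + 0.66*0.31 = 0.218400
P(flaky test harness | test failure, ¬genuine code bug) = 0.204600/0.218400 ≈ 0.9368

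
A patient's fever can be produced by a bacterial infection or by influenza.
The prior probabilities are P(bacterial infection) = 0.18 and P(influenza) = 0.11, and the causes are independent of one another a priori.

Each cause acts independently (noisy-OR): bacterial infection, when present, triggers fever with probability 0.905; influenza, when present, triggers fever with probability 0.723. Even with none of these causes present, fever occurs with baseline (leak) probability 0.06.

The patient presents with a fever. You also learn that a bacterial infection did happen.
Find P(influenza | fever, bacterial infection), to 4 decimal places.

P(influenza | fever, bacterial infection) ≈ 0.1169

Under noisy-OR, P(fever | causes) = 1 − (1−0.06)·∏(1−qᵢ) over the active causes.
P(fever | bacterial infection) = 0.9107×0.89 + 0.975264×0.11 = 0.810523 + 0.107279 = 0.917802
Of this, 0.107279 comes from 0.975264×0.11 (the influenza=true cases).
So P(influenza | fever, bacterial infection) = 0.107279/0.917802 ≈ 0.1169.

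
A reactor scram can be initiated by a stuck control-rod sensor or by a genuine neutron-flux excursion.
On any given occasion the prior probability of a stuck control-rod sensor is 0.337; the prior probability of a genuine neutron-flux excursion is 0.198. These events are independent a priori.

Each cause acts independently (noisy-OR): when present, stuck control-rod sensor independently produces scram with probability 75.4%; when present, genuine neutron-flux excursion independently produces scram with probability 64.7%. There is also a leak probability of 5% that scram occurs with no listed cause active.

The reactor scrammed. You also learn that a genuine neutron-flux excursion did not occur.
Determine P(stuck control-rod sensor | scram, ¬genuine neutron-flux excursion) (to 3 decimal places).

Under noisy-OR, P(scram | causes) = 1 − (1−0.05)·∏(1−qᵢ) over the active causes.
Enumerate both values of stuck control-rod sensor and weight by the priors:
  P(scram | ¬genuine neutron-flux excursion) = 0.05×0.663 + 0.7663×0.337
        = 0.033150 + 0.258243 = 0.291393
Keeping only the stuck control-rod sensor-present terms gives 0.258243, so
  P(stuck control-rod sensor | scram, ¬genuine neutron-flux excursion) = 0.258243 / 0.291393 ≈ 0.886

P(stuck control-rod sensor | scram, ¬genuine neutron-flux excursion) ≈ 0.886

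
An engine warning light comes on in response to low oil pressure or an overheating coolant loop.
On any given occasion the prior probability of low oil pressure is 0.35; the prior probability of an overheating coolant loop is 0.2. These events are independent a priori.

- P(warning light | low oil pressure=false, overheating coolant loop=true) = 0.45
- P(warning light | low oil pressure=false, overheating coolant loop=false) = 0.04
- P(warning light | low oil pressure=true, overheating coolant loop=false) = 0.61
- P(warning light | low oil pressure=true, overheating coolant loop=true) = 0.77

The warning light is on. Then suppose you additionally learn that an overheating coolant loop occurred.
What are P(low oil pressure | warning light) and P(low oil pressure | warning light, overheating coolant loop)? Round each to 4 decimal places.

P(warning light) = 0.04·0.65·0.8 + 0.45·0.65·0.2 + 0.61·0.35·0.8 + 0.77·0.35·0.2 = 0.020800 + 0.058500 + 0.170800 + 0.053900 = 0.304000
The low oil pressure-present share is 0.170800 + 0.053900 = 0.224700.
Hence the posterior is 0.224700/0.304000 ≈ 0.7391.

Now also conditioning on overheating coolant loop=true:
By total probability over both values of low oil pressure:
  P(warning light | overheating coolant loop) = 0.45×0.65 + 0.77×0.35
        = 0.292500 + 0.269500 = 0.562000
Keeping only the low oil pressure-present terms gives 0.269500, so
  P(low oil pressure | warning light, overheating coolant loop) = 0.269500 / 0.562000 ≈ 0.4795

P(low oil pressure | warning light) ≈ 0.7391; P(low oil pressure | warning light, overheating coolant loop) ≈ 0.4795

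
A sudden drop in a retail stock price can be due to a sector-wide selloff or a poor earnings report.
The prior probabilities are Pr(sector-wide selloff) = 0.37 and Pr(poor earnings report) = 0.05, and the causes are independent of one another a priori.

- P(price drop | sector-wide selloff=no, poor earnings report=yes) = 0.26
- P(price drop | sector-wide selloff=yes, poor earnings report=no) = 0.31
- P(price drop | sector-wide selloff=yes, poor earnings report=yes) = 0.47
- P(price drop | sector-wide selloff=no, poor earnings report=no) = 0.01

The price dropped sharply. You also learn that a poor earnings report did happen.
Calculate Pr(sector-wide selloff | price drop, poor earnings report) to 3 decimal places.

Pr(sector-wide selloff | price drop, poor earnings report) ≈ 0.515

By total probability over both values of sector-wide selloff:
  P(price drop | poor earnings report) = 0.26×0.63 + 0.47×0.37
        = 0.163800 + 0.173900 = 0.337700
The terms with sector-wide selloff present sum to 0.173900, so
  P(sector-wide selloff | price drop, poor earnings report) = 0.173900 / 0.337700 ≈ 0.515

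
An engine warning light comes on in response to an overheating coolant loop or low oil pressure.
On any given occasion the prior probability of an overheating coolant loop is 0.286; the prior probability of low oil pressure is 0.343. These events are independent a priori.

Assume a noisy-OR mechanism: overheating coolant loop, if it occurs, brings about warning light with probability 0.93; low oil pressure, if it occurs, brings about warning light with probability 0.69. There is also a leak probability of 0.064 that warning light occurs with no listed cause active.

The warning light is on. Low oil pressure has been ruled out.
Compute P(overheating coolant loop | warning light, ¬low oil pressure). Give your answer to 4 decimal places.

P(overheating coolant loop | warning light, ¬low oil pressure) ≈ 0.8540

Under noisy-OR, P(warning light | causes) = 1 − (1−0.064)·∏(1−qᵢ) over the active causes.
P(warning light | ¬low oil pressure) = 0.064*0.714 + 0.93448*0.286 = 0.045696 + 0.267261 = 0.312957
Restricting to configurations with overheating coolant loop present: 0.93448*0.286 = 0.267261.
Hence the posterior is 0.267261/0.312957 ≈ 0.8540.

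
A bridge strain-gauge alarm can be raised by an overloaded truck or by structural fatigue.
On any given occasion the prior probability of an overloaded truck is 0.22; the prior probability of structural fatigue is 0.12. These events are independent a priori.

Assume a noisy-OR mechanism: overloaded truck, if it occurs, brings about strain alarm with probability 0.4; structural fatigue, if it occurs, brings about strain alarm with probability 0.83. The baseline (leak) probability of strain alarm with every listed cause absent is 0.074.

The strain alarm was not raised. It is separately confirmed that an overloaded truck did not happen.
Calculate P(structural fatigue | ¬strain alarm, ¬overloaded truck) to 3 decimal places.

Under noisy-OR, P(strain alarm | causes) = 1 − (1−0.074)·∏(1−qᵢ) over the active causes.
Enumerate both values of structural fatigue and weight by the priors:
  P(¬strain alarm | ¬overloaded truck) = 0.926·0.88 + 0.15742·0.12
        = 0.814880 + 0.018890 = 0.833770
The terms with structural fatigue present sum to 0.018890, so
  P(structural fatigue | ¬strain alarm, ¬overloaded truck) = 0.018890 / 0.833770 ≈ 0.023

P(structural fatigue | ¬strain alarm, ¬overloaded truck) ≈ 0.023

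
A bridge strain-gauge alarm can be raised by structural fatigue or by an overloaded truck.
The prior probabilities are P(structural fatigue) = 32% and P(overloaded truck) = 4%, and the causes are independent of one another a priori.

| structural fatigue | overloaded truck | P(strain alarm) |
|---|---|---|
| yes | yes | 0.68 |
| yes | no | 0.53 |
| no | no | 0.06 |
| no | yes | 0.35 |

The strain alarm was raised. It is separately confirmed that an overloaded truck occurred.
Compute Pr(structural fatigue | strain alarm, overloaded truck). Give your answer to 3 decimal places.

Pr(structural fatigue | strain alarm, overloaded truck) ≈ 0.478

P(strain alarm | overloaded truck) = 0.35*0.68 + 0.68*0.32 = 0.238000 + 0.217600 = 0.455600
Restricting to configurations with structural fatigue present: 0.68*0.32 = 0.217600.
So P(structural fatigue | strain alarm, overloaded truck) = 0.217600/0.455600 ≈ 0.478.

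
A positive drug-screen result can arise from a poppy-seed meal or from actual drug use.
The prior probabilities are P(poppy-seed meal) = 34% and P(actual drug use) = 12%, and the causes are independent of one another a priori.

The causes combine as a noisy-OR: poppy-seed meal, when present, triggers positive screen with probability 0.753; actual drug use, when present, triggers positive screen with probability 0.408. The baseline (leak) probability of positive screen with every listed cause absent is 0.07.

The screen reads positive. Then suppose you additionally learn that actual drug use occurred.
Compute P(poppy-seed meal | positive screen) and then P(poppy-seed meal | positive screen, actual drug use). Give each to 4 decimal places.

P(poppy-seed meal | positive screen) ≈ 0.7770; P(poppy-seed meal | positive screen, actual drug use) ≈ 0.4976

Under noisy-OR, P(positive screen | causes) = 1 − (1−0.07)·∏(1−qᵢ) over the active causes.
Sum P(positive screen|·) weighted by the priors over the 4 (poppy-seed meal, actual drug use) configurations:
  P(positive screen) = 0.07·0.66·0.88 + 0.44944·0.66·0.12 + 0.77029·0.34·0.88 + 0.864012·0.34·0.12
        = 0.040656 + 0.035596 + 0.230471 + 0.035252 = 0.341975
Configurations with poppy-seed meal contribute 0.265723, so
  P(poppy-seed meal | positive screen) = 0.265723 / 0.341975 ≈ 0.7770

Now also conditioning on actual drug use=true:
Weight on poppy-seed meal=true, given the evidence: 0.864012*0.34 = 0.293764
The normalizing constant is 0.44944*0.66 + 0.864012*0.34 = 0.590394
P(poppy-seed meal | positive screen, actual drug use) = 0.293764/0.590394 ≈ 0.4976
The drop from 0.7770 to 0.4976 is the explaining-away (discounting) effect.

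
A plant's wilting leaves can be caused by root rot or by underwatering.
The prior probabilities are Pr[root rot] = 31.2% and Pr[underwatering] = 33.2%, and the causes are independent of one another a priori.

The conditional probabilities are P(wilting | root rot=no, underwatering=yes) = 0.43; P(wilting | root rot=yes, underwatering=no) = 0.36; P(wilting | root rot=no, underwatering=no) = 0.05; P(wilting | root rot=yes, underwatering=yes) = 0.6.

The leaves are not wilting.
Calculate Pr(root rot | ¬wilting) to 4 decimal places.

Pr(root rot | ¬wilting) ≈ 0.2357

Weight on root rot=true, given the evidence: 0.133386 + 0.041434 = 0.174820
Normalizer over all consistent configurations: 0.95*0.688*0.668 + 0.57*0.688*0.332 + 0.64*0.312*0.668 + 0.4*0.312*0.332 = 0.741622
Posterior = 0.174820 / 0.741622 ≈ 0.2357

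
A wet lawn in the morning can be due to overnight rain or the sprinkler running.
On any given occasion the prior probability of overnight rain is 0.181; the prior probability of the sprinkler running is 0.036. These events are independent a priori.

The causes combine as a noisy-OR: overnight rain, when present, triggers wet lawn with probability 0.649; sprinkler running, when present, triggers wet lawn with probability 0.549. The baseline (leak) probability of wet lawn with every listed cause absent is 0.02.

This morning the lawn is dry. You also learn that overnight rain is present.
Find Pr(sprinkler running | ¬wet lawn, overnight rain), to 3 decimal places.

Under noisy-OR, P(wet lawn | causes) = 1 − (1−0.02)·∏(1−qᵢ) over the active causes.
Numerator (weight on configurations with sprinkler running): 0.155135×0.036 = 0.005585
Denominator P(¬wet lawn | overnight rain): 0.34398×0.964 + 0.155135×0.036 = 0.337182
Posterior = 0.005585 / 0.337182 ≈ 0.017

Pr(sprinkler running | ¬wet lawn, overnight rain) ≈ 0.017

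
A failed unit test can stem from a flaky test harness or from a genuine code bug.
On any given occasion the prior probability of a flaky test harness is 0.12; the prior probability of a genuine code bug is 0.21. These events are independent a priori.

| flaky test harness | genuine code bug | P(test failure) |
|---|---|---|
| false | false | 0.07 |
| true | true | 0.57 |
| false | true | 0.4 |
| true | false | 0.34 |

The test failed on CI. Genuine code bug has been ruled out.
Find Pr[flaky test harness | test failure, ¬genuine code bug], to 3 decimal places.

Enumerate both values of flaky test harness and weight by the priors:
  P(test failure | ¬genuine code bug) = 0.07*0.88 + 0.34*0.12
        = 0.061600 + 0.040800 = 0.102400
The terms with flaky test harness present sum to 0.040800, so
  P(flaky test harness | test failure, ¬genuine code bug) = 0.040800 / 0.102400 ≈ 0.398

Pr[flaky test harness | test failure, ¬genuine code bug] ≈ 0.398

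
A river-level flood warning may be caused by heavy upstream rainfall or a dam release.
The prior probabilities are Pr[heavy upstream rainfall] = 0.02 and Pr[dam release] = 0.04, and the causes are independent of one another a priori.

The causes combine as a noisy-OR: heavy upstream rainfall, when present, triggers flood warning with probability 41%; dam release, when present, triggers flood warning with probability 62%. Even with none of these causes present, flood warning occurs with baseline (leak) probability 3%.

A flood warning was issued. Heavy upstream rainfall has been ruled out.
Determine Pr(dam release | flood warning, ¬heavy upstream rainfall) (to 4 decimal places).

Pr(dam release | flood warning, ¬heavy upstream rainfall) ≈ 0.4672

Under noisy-OR, P(flood warning | causes) = 1 − (1−0.03)·∏(1−qᵢ) over the active causes.
P(flood warning | ¬heavy upstream rainfall) = 0.03×0.96 + 0.6314×0.04 = 0.028800 + 0.025256 = 0.054056
The dam release-present share is 0.6314×0.04 = 0.025256.
So P(dam release | flood warning, ¬heavy upstream rainfall) = 0.025256/0.054056 ≈ 0.4672.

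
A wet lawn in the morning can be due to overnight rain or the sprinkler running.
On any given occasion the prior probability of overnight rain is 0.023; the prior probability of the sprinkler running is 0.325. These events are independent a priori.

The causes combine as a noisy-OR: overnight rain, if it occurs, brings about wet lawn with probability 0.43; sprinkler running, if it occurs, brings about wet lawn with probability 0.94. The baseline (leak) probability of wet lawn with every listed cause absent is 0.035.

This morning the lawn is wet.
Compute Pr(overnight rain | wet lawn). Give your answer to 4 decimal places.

Under noisy-OR, P(wet lawn | causes) = 1 − (1−0.035)·∏(1−qᵢ) over the active causes.
Weight on overnight rain=true, given the evidence: 0.006985 + 0.007228 = 0.014213
Denominator P(wet lawn): 0.035×0.977×0.675 + 0.9421×0.977×0.325 + 0.44995×0.023×0.675 + 0.966997×0.023×0.325 = 0.336435
P(overnight rain | wet lawn) = 0.014213/0.336435 ≈ 0.0422

Pr(overnight rain | wet lawn) ≈ 0.0422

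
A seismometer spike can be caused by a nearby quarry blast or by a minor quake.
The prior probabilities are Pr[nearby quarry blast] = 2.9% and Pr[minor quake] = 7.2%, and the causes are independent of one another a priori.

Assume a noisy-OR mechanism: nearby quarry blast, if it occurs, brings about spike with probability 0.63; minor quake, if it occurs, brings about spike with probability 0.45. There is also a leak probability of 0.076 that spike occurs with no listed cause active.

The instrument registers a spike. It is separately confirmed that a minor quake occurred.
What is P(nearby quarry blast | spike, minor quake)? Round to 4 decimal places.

Under noisy-OR, P(spike | causes) = 1 − (1−0.076)·∏(1−qᵢ) over the active causes.
Weight on nearby quarry blast=true, given the evidence: 0.811966×0.029 = 0.023547
Normalizer over all consistent configurations: 0.4918×0.971 + 0.811966×0.029 = 0.501085
P(nearby quarry blast | spike, minor quake) = 0.023547/0.501085 ≈ 0.0470

P(nearby quarry blast | spike, minor quake) ≈ 0.0470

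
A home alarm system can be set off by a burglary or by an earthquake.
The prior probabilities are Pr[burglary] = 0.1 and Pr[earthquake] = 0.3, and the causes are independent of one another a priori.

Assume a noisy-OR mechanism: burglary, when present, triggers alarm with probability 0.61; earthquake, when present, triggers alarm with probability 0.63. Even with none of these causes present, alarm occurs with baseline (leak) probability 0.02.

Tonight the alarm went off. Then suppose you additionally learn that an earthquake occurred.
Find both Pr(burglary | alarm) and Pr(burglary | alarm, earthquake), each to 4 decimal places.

Under noisy-OR, P(alarm | causes) = 1 − (1−0.02)·∏(1−qᵢ) over the active causes.
Weight on burglary=true, given the evidence: 0.043246 + 0.025758 = 0.069004
Denominator P(alarm): 0.02*0.9*0.7 + 0.6374*0.9*0.3 + 0.6178*0.1*0.7 + 0.858586*0.1*0.3 = 0.253702
P(burglary | alarm) = 0.069004/0.253702 ≈ 0.2720

Now condition on the additional information:
P(alarm | earthquake) = 0.6374·0.9 + 0.858586·0.1 = 0.573660 + 0.085859 = 0.659519
Of this, 0.085859 comes from 0.858586·0.1 (the burglary=true cases).
P(burglary | alarm, earthquake) = 0.085859 / 0.659519 ≈ 0.1302
This is intercausal reasoning (explaining away): once earthquake accounts for the alarm, burglary becomes less likely.

Pr(burglary | alarm) ≈ 0.2720; Pr(burglary | alarm, earthquake) ≈ 0.1302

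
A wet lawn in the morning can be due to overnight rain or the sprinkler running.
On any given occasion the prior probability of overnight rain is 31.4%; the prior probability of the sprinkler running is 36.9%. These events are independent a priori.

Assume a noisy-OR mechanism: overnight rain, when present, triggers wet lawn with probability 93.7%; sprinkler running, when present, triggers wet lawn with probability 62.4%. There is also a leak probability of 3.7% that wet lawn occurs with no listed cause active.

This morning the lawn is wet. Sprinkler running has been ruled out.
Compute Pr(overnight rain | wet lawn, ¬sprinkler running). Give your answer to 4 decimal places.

Pr(overnight rain | wet lawn, ¬sprinkler running) ≈ 0.9208

Under noisy-OR, P(wet lawn | causes) = 1 − (1−0.037)·∏(1−qᵢ) over the active causes.
P(wet lawn | ¬sprinkler running) = 0.037×0.686 + 0.939331×0.314 = 0.025382 + 0.294950 = 0.320332
Of this, 0.294950 comes from 0.939331×0.314 (the overnight rain=true cases).
Hence the posterior is 0.294950/0.320332 ≈ 0.9208.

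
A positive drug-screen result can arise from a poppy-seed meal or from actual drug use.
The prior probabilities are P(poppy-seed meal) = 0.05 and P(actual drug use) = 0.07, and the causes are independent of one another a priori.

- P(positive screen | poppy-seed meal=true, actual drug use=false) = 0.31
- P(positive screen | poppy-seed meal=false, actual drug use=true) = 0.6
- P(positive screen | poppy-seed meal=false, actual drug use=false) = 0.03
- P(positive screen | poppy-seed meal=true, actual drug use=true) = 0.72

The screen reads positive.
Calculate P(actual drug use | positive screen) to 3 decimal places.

P(actual drug use | positive screen) ≈ 0.509

Sum P(positive screen|·) weighted by the priors over the 4 (poppy-seed meal, actual drug use) configurations:
  P(positive screen) = 0.03*0.95*0.93 + 0.6*0.95*0.07 + 0.31*0.05*0.93 + 0.72*0.05*0.07
        = 0.026505 + 0.039900 + 0.014415 + 0.002520 = 0.083340
Keeping only the actual drug use-present terms gives 0.042420, so
  P(actual drug use | positive screen) = 0.042420 / 0.083340 ≈ 0.509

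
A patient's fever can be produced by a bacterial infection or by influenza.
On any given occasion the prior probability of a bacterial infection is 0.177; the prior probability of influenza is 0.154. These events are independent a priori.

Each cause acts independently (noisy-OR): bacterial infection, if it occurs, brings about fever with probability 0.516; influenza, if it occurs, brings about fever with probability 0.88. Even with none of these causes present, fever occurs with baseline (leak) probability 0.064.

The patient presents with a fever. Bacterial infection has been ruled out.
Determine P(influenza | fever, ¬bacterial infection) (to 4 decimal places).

Under noisy-OR, P(fever | causes) = 1 − (1−0.064)·∏(1−qᵢ) over the active causes.
Enumerate both values of influenza and weight by the priors:
  P(fever | ¬bacterial infection) = 0.064×0.846 + 0.88768×0.154
        = 0.054144 + 0.136703 = 0.190847
Keeping only the influenza-present terms gives 0.136703, so
  P(influenza | fever, ¬bacterial infection) = 0.136703 / 0.190847 ≈ 0.7163

P(influenza | fever, ¬bacterial infection) ≈ 0.7163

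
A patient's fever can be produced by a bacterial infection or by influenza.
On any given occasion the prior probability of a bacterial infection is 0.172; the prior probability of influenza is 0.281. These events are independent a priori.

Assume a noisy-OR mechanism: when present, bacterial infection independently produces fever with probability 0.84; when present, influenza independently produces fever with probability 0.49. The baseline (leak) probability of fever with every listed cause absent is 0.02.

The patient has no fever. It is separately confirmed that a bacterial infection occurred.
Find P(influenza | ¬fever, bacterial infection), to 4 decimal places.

P(influenza | ¬fever, bacterial infection) ≈ 0.1662

Under noisy-OR, P(fever | causes) = 1 − (1−0.02)·∏(1−qᵢ) over the active causes.
By total probability over both values of influenza:
  P(¬fever | bacterial infection) = 0.1568×0.719 + 0.079968×0.281
        = 0.112739 + 0.022471 = 0.135210
Keeping only the influenza-present terms gives 0.022471, so
  P(influenza | ¬fever, bacterial infection) = 0.022471 / 0.135210 ≈ 0.1662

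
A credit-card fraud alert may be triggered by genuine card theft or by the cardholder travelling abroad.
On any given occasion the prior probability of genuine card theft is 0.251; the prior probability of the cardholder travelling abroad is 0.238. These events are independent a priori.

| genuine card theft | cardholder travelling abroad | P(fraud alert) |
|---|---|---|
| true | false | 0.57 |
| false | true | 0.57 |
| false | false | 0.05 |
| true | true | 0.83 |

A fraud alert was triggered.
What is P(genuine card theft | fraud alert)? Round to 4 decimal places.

P(genuine card theft | fraud alert) ≈ 0.5493

P(fraud alert) = 0.05*0.749*0.762 + 0.57*0.749*0.238 + 0.57*0.251*0.762 + 0.83*0.251*0.238 = 0.028537 + 0.101609 + 0.109019 + 0.049583 = 0.288748
Of this, 0.158602 comes from 0.109019 + 0.049583 (the genuine card theft=true cases).
P(genuine card theft | fraud alert) = 0.158602 / 0.288748 ≈ 0.5493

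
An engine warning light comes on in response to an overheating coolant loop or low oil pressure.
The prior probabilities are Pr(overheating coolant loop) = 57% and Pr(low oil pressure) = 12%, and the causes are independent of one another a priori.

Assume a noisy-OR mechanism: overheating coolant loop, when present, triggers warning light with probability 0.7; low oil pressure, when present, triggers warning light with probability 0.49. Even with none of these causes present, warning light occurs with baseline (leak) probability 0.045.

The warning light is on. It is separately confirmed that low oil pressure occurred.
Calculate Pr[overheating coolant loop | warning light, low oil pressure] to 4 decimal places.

Pr[overheating coolant loop | warning light, low oil pressure] ≈ 0.6881

Under noisy-OR, P(warning light | causes) = 1 − (1−0.045)·∏(1−qᵢ) over the active causes.
By total probability over both values of overheating coolant loop:
  P(warning light | low oil pressure) = 0.51295×0.43 + 0.853885×0.57
        = 0.220569 + 0.486714 = 0.707283
The terms with overheating coolant loop present sum to 0.486714, so
  P(overheating coolant loop | warning light, low oil pressure) = 0.486714 / 0.707283 ≈ 0.6881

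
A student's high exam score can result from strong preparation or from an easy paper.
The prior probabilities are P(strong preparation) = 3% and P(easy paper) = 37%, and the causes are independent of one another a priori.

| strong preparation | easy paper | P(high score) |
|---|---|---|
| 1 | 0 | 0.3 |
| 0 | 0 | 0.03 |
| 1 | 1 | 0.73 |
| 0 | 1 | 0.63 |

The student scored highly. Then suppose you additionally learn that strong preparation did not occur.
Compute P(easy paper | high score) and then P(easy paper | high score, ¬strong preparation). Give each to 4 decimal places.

P(easy paper | high score) ≈ 0.9070; P(easy paper | high score, ¬strong preparation) ≈ 0.9250

Numerator (weight on configurations with easy paper): 0.226107 + 0.008103 = 0.234210
The normalizing constant is 0.03*0.97*0.63 + 0.63*0.97*0.37 + 0.3*0.03*0.63 + 0.73*0.03*0.37 = 0.258213
Posterior = 0.234210 / 0.258213 ≈ 0.9070

With the extra evidence:
P(high score | ¬strong preparation) = 0.03*0.63 + 0.63*0.37 = 0.018900 + 0.233100 = 0.252000
The easy paper-present share is 0.63*0.37 = 0.233100.
Hence the posterior is 0.233100/0.252000 ≈ 0.9250.
Ruling out strong preparation raises the posterior on easy paper — the flip side of explaining away.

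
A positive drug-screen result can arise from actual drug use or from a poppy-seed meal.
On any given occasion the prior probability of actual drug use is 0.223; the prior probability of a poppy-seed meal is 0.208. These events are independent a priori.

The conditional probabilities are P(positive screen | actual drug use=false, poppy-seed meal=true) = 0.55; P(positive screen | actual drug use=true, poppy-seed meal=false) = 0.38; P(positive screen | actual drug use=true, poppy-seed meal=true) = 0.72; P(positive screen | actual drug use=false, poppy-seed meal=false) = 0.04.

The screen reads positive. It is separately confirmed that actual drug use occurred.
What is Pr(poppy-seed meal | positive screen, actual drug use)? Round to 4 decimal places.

Pr(poppy-seed meal | positive screen, actual drug use) ≈ 0.3323

Enumerate both values of poppy-seed meal and weight by the priors:
  P(positive screen | actual drug use) = 0.38·0.792 + 0.72·0.208
        = 0.300960 + 0.149760 = 0.450720
Configurations with poppy-seed meal contribute 0.149760, so
  P(poppy-seed meal | positive screen, actual drug use) = 0.149760 / 0.450720 ≈ 0.3323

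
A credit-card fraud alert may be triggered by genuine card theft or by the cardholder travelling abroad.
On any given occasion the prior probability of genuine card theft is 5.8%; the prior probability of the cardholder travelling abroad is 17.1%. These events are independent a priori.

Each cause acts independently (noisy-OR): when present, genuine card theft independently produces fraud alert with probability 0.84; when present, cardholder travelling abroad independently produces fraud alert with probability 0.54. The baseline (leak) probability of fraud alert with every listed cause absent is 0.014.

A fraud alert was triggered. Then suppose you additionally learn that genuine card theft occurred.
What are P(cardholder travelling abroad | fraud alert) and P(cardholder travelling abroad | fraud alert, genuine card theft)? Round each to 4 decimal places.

P(cardholder travelling abroad | fraud alert) ≈ 0.6540; P(cardholder travelling abroad | fraud alert, genuine card theft) ≈ 0.1851

Under noisy-OR, P(fraud alert | causes) = 1 − (1−0.014)·∏(1−qᵢ) over the active causes.
P(fraud alert) = 0.014*0.942*0.829 + 0.54644*0.942*0.171 + 0.84224*0.058*0.829 + 0.92743*0.058*0.171 = 0.010933 + 0.088022 + 0.040497 + 0.009198 = 0.148650
Restricting to configurations with cardholder travelling abroad present: 0.088022 + 0.009198 = 0.097220.
So P(cardholder travelling abroad | fraud alert) = 0.097220/0.148650 ≈ 0.6540.

Now also conditioning on genuine card theft=true:
P(fraud alert | genuine card theft) = 0.84224×0.829 + 0.92743×0.171 = 0.698217 + 0.158591 = 0.856808
Restricting to configurations with cardholder travelling abroad present: 0.92743×0.171 = 0.158591.
P(cardholder travelling abroad | fraud alert, genuine card theft) = 0.158591 / 0.856808 ≈ 0.1851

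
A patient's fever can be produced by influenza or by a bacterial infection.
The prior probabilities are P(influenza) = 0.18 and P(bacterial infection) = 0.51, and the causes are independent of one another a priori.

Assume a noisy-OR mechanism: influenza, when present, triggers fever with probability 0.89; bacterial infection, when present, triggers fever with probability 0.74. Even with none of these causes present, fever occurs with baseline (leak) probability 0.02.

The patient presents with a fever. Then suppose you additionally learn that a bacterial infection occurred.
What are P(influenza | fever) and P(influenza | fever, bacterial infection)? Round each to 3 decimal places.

P(influenza | fever) ≈ 0.344; P(influenza | fever, bacterial infection) ≈ 0.223

Under noisy-OR, P(fever | causes) = 1 − (1−0.02)·∏(1−qᵢ) over the active causes.
Sum P(fever|·) weighted by the priors over the 4 (influenza, bacterial infection) configurations:
  P(fever) = 0.02×0.82×0.49 + 0.7452×0.82×0.51 + 0.8922×0.18×0.49 + 0.971972×0.18×0.51
        = 0.008036 + 0.311643 + 0.078692 + 0.089227 = 0.487598
The terms with influenza present sum to 0.167919, so
  P(influenza | fever) = 0.167919 / 0.487598 ≈ 0.344

Now also conditioning on bacterial infection=true:
P(fever | bacterial infection) = 0.7452·0.82 + 0.971972·0.18 = 0.611064 + 0.174955 = 0.786019
Of this, 0.174955 comes from 0.971972·0.18 (the influenza=true cases).
So P(influenza | fever, bacterial infection) = 0.174955/0.786019 ≈ 0.223.
— bacterial infection explains away the evidence for influenza.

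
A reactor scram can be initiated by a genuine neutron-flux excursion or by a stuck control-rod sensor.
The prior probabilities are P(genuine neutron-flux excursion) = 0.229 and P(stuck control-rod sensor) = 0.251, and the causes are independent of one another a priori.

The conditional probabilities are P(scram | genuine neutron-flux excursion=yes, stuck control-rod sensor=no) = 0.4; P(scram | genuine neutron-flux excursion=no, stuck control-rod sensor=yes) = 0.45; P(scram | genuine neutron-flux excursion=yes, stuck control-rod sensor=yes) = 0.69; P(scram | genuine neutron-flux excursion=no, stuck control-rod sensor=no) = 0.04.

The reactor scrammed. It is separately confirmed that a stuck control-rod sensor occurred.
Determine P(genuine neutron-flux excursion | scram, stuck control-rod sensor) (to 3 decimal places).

P(scram | stuck control-rod sensor) = 0.45*0.771 + 0.69*0.229 = 0.346950 + 0.158010 = 0.504960
Restricting to configurations with genuine neutron-flux excursion present: 0.69*0.229 = 0.158010.
P(genuine neutron-flux excursion | scram, stuck control-rod sensor) = 0.158010 / 0.504960 ≈ 0.313

P(genuine neutron-flux excursion | scram, stuck control-rod sensor) ≈ 0.313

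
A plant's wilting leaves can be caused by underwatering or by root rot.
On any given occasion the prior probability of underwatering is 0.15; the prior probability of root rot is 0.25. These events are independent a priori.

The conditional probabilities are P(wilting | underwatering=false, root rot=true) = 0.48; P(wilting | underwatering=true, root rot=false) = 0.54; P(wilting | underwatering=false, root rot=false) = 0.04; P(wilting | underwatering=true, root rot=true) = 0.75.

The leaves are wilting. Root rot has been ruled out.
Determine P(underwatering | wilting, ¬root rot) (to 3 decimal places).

P(underwatering | wilting, ¬root rot) ≈ 0.704

P(wilting | ¬root rot) = 0.04·0.85 + 0.54·0.15 = 0.034000 + 0.081000 = 0.115000
Of this, 0.081000 comes from 0.54·0.15 (the underwatering=true cases).
Hence the posterior is 0.081000/0.115000 ≈ 0.704.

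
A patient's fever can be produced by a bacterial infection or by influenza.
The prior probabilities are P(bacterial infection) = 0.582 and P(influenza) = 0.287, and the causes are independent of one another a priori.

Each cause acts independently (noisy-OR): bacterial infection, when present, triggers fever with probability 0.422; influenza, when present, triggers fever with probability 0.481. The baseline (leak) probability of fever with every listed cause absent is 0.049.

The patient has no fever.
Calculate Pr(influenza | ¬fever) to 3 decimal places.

Pr(influenza | ¬fever) ≈ 0.173

Under noisy-OR, P(fever | causes) = 1 − (1−0.049)·∏(1−qᵢ) over the active causes.
P(¬fever) = 0.951*0.418*0.713 + 0.493569*0.418*0.287 + 0.549678*0.582*0.713 + 0.285283*0.582*0.287 = 0.283430 + 0.059211 + 0.228098 + 0.047652 = 0.618391
Restricting to configurations with influenza present: 0.059211 + 0.047652 = 0.106863.
So P(influenza | ¬fever) = 0.106863/0.618391 ≈ 0.173.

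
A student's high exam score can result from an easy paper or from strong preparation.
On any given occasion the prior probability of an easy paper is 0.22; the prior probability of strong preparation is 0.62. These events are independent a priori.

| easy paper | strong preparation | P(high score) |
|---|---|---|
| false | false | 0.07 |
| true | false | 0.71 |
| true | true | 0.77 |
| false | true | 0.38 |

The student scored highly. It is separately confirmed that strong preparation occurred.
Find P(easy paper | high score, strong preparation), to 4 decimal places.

P(easy paper | high score, strong preparation) ≈ 0.3637

P(high score | strong preparation) = 0.38·0.78 + 0.77·0.22 = 0.296400 + 0.169400 = 0.465800
Of this, 0.169400 comes from 0.77·0.22 (the easy paper=true cases).
P(easy paper | high score, strong preparation) = 0.169400 / 0.465800 ≈ 0.3637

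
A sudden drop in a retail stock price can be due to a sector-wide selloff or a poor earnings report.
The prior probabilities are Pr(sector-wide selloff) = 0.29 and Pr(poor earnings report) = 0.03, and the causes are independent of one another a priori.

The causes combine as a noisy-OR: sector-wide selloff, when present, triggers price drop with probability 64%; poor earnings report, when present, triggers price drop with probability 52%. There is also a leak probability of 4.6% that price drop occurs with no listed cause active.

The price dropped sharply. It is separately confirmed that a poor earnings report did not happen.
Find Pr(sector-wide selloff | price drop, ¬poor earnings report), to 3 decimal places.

Pr(sector-wide selloff | price drop, ¬poor earnings report) ≈ 0.854

Under noisy-OR, P(price drop | causes) = 1 − (1−0.046)·∏(1−qᵢ) over the active causes.
P(price drop | ¬poor earnings report) = 0.046·0.71 + 0.65656·0.29 = 0.032660 + 0.190402 = 0.223062
Restricting to configurations with sector-wide selloff present: 0.65656·0.29 = 0.190402.
Hence the posterior is 0.190402/0.223062 ≈ 0.854.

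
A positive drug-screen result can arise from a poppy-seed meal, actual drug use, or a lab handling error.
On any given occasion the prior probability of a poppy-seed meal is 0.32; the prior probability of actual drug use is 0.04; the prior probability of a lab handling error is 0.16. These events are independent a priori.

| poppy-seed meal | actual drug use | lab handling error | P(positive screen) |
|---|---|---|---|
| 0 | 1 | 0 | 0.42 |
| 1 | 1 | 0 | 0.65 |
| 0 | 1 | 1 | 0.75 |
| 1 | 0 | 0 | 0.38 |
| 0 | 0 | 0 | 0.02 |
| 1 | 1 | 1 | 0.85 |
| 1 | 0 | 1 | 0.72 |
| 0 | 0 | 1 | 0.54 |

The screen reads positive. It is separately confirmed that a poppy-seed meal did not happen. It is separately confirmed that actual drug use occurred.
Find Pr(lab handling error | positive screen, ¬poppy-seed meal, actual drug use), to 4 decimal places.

Pr(lab handling error | positive screen, ¬poppy-seed meal, actual drug use) ≈ 0.2538

Weight on lab handling error=true, given the evidence: 0.75×0.16 = 0.120000
Normalizer over all consistent configurations: 0.42×0.84 + 0.75×0.16 = 0.472800
Posterior = 0.120000 / 0.472800 ≈ 0.2538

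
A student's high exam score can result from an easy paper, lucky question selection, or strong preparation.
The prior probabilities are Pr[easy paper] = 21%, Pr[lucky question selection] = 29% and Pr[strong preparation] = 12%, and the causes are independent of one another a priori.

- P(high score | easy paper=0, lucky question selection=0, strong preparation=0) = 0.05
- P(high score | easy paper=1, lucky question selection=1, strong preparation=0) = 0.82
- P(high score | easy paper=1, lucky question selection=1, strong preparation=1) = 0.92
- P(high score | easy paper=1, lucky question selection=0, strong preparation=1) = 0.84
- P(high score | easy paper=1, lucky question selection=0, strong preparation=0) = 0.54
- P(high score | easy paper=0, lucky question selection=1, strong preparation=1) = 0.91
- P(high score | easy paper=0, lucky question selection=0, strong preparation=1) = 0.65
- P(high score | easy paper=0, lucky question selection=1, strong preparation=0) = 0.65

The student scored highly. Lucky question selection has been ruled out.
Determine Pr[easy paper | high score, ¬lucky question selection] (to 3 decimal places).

Pr[easy paper | high score, ¬lucky question selection] ≈ 0.557

P(high score | ¬lucky question selection) = 0.05*0.79*0.88 + 0.65*0.79*0.12 + 0.54*0.21*0.88 + 0.84*0.21*0.12 = 0.034760 + 0.061620 + 0.099792 + 0.021168 = 0.217340
The easy paper-present share is 0.099792 + 0.021168 = 0.120960.
P(easy paper | high score, ¬lucky question selection) = 0.120960 / 0.217340 ≈ 0.557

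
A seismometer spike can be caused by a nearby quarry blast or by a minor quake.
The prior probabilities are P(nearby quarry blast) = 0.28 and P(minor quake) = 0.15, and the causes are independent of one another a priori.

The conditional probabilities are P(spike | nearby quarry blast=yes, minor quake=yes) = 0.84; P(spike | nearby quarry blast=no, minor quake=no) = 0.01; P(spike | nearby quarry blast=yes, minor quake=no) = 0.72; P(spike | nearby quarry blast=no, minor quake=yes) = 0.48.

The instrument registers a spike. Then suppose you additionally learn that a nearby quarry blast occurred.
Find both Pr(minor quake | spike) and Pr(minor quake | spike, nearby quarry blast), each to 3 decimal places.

Pr(minor quake | spike) ≈ 0.329; Pr(minor quake | spike, nearby quarry blast) ≈ 0.171

Enumerate the 4 (nearby quarry blast, minor quake) configurations and weight by the priors:
  P(spike) = 0.01*0.72*0.85 + 0.48*0.72*0.15 + 0.72*0.28*0.85 + 0.84*0.28*0.15
        = 0.006120 + 0.051840 + 0.171360 + 0.035280 = 0.264600
Configurations with minor quake contribute 0.087120, so
  P(minor quake | spike) = 0.087120 / 0.264600 ≈ 0.329

Now also conditioning on nearby quarry blast=true:
P(spike | nearby quarry blast) = 0.72·0.85 + 0.84·0.15 = 0.612000 + 0.126000 = 0.738000
Of this, 0.126000 comes from 0.84·0.15 (the minor quake=true cases).
So P(minor quake | spike, nearby quarry blast) = 0.126000/0.738000 ≈ 0.171.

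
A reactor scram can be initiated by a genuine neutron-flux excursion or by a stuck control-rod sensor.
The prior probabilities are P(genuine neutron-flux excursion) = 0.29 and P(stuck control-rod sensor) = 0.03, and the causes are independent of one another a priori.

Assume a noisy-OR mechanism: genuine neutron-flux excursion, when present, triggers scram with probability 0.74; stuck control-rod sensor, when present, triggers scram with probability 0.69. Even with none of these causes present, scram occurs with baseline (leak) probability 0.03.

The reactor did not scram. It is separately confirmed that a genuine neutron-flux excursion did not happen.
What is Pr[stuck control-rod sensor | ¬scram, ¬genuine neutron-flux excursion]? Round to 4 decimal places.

Pr[stuck control-rod sensor | ¬scram, ¬genuine neutron-flux excursion] ≈ 0.0095

Under noisy-OR, P(scram | causes) = 1 − (1−0.03)·∏(1−qᵢ) over the active causes.
Sum P(¬scram|·) weighted by the priors over both values of stuck control-rod sensor:
  P(¬scram | ¬genuine neutron-flux excursion) = 0.97·0.97 + 0.3007·0.03
        = 0.940900 + 0.009021 = 0.949921
The terms with stuck control-rod sensor present sum to 0.009021, so
  P(stuck control-rod sensor | ¬scram, ¬genuine neutron-flux excursion) = 0.009021 / 0.949921 ≈ 0.0095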